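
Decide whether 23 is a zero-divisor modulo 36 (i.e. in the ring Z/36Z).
gcd(23, 36) = 1, so 23 is a unit in Z/36Z (it has a multiplicative inverse). A unit cannot be a zero-divisor: if 23·b ≡ 0 then multiplying both sides by 23^(−1) gives b ≡ 0. So 23 is not a zero-divisor.

Final answer: NO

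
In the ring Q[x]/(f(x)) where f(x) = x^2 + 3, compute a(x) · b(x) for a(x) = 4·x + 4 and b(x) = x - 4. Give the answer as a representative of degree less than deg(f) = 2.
a · b ≡ -12·x - 28 (mod f(x))

First multiply in Q[x] without reducing: a · b = 4·x^2 - 12·x - 16. Now divide by f(x) = x^2 + 3, eliminating the leading term at each step:
  leading term 4·x^2: subtract (4)·f(x) = 4·x^2 + 12, leaving -12·x - 28
The degree is now < 2, so this is the remainder. Hence a · b ≡ -12·x - 28 in Q[x]/(f).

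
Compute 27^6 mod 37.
1

Use repeated squaring. Binary(6) = 110. Walk through the bits of the exponent 6 left-to-right: at each bit after the leading one, square the running value, then multiply by 27 if the bit is 1 (always reducing mod 37):
  bit 1 = 1 (leading): start with 27.
  bit 2 = 1: square 27^2 = 729 ≡ 26; bit is 1, so multiply 26·27 = 702 ≡ 36 (mod 37).
  bit 3 = 0: square 36^2 = 1296 ≡ 1 (mod 37).
Final value: 27^6 ≡ 1 (mod 37).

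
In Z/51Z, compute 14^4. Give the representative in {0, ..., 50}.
13

Use repeated squaring. Binary(4) = 100. Walk through the bits of the exponent 4 left-to-right: at each bit after the leading one, square the running value, then multiply by 14 if the bit is 1 (always reducing mod 51):
  bit 1 = 1 (leading): start with 14.
  bit 2 = 0: square 14^2 = 196 ≡ 43 (mod 51).
  bit 3 = 0: square 43^2 = 1849 ≡ 13 (mod 51).
Final value: 14^4 ≡ 13 (mod 51).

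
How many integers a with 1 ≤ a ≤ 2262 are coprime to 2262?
The number of a ∈ {1, ..., 2262} with gcd(a, 2262) = 1 is by definition Euler's totient φ(2262). φ is multiplicative, with φ(p^e) = p^e − p^(e−1). Factorise 2262 = 2 · 3 · 13 · 29. Then
  φ(2262) = (2 − 1) · (3 − 1) · (13 − 1) · (29 − 1) = 1 · 2 · 12 · 28 = 672.
So there are 672 such integers.

Final answer: 672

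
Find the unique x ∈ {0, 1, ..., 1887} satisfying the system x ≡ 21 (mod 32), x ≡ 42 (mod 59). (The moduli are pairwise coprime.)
x ≡ 1045 (mod 1888); the representative in [0, 1888) is 1045

The moduli 32, 59 are pairwise coprime, so by the CRT there is a unique solution mod 32·59 = 1888.
Solve by successive substitution. Start with x ≡ 21 (mod 32).
  Combine with x ≡ 42 (mod 59): write x = 21 + 32·t and require 21 + 32·t ≡ 42 (mod 59), i.e. 32·t ≡ 42 − 21 ≡ 21 (mod 59). Since 32^(−1) ≡ 24 (mod 59), t ≡ 24·21 ≡ 32 (mod 59). So x ≡ 21 + 32·32 = 1045 (mod 1888).
Unique solution in [0, 1888): x = 1045.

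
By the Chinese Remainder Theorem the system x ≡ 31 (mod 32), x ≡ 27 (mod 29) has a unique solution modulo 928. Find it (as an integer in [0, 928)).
x ≡ 607 (mod 928); the representative in [0, 928) is 607

The moduli 32, 29 are pairwise coprime, so by the CRT there is a unique solution mod 32·29 = 928.
Solve by successive substitution. Start with x ≡ 31 (mod 32).
  Combine with x ≡ 27 (mod 29): write x = 31 + 32·t and require 31 + 32·t ≡ 27 (mod 29), i.e. 32·t ≡ 27 − 31 ≡ 25 (mod 29). Since 32^(−1) ≡ 10 (mod 29) (32 ≡ 3 (mod 29)), t ≡ 10·25 ≡ 18 (mod 29). So x ≡ 31 + 32·18 = 607 (mod 928).
Unique solution in [0, 928): x = 607.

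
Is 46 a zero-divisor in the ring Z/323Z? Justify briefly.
NO

gcd(46, 323) = 1, so 46 is a unit in Z/323Z (it has a multiplicative inverse). A unit cannot be a zero-divisor: if 46·b ≡ 0 then multiplying both sides by 46^(−1) gives b ≡ 0. So 46 is not a zero-divisor.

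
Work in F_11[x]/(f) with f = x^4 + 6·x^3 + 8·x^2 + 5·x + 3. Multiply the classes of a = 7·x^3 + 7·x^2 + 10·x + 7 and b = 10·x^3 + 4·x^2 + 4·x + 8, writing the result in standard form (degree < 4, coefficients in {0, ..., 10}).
Multiply as integer polynomials: a · b = 70·x^6 + 98·x^5 + 156·x^4 + 194·x^3 + 124·x^2 + 108·x + 56. Reducing coefficients mod 11: a · b ≡ 4·x^6 + 10·x^5 + 2·x^4 + 7·x^3 + 3·x^2 + 9·x + 1. Now divide by f(x) = x^4 + 6·x^3 + 8·x^2 + 5·x + 3 in F_11[x], eliminating the leading term at each step:
  leading term 4·x^6: subtract (4·x^2)·f(x) = 4·x^6 + 2·x^5 + 10·x^4 + 9·x^3 + x^2, leaving 8·x^5 + 3·x^4 + 9·x^3 + 2·x^2 + 9·x + 1 (coefficients mod 11)
  leading term 8·x^5: subtract (8·x)·f(x) = 8·x^5 + 4·x^4 + 9·x^3 + 7·x^2 + 2·x, leaving 10·x^4 + 6·x^2 + 7·x + 1 (coefficients mod 11)
  leading term 10·x^4: subtract (10)·f(x) = 10·x^4 + 5·x^3 + 3·x^2 + 6·x + 8, leaving 6·x^3 + 3·x^2 + x + 4 (coefficients mod 11)
The degree is now < 4, so this is the remainder. Hence a · b ≡ 6·x^3 + 3·x^2 + x + 4 in F_11[x]/(f).

Final answer: a · b ≡ 6·x^3 + 3·x^2 + x + 4 (mod f(x))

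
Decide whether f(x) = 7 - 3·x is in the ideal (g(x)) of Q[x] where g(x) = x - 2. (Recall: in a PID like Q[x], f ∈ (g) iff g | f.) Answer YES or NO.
NO

In Q[x] the ideal (g) consists of all multiples of g, so f ∈ (g) iff g | f, i.e. iff the remainder of f on division by g is 0. Divide f by g (g is monic, so eliminate the leading term of the running remainder at each step):
  leading term -3·x: subtract (-3)·g(x) = 6 - 3·x, leaving 1
The remainder r(x) = 1 ≠ 0 (and deg r < deg g), so g ∤ f, i.e. f ∉ (g).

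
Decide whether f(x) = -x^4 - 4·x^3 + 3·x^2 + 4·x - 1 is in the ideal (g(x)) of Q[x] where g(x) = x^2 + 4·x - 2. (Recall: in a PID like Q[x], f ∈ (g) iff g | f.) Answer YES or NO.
In Q[x] the ideal (g) consists of all multiples of g, so f ∈ (g) iff g | f, i.e. iff the remainder of f on division by g is 0. Divide f by g (g is monic, so eliminate the leading term of the running remainder at each step):
  leading term -x^4: subtract (-x^2)·g(x) = -x^4 - 4·x^3 + 2·x^2, leaving x^2 + 4·x - 1
  leading term x^2: subtract (1)·g(x) = x^2 + 4·x - 2, leaving 1
The remainder r(x) = 1 ≠ 0 (and deg r < deg g), so g ∤ f, i.e. f ∉ (g).

Final answer: NO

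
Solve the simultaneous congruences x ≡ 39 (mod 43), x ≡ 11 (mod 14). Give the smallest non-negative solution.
The moduli 43, 14 are pairwise coprime, so by the CRT there is a unique solution mod 43·14 = 602.
Solve by successive substitution. Start with x ≡ 39 (mod 43).
  Combine with x ≡ 11 (mod 14): write x = 39 + 43·t and require 39 + 43·t ≡ 11 (mod 14), i.e. 43·t ≡ 11 − 39 ≡ 0 (mod 14). Since 43^(−1) ≡ 1 (mod 14) (43 ≡ 1 (mod 14)), t ≡ 1·0 ≡ 0 (mod 14). So x ≡ 39 + 43·0 = 39 (mod 602).
Unique solution in [0, 602): x = 39.

Final answer: x ≡ 39 (mod 602); the representative in [0, 602) is 39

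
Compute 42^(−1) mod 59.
42^(−1) ≡ 52 (mod 59)

Apply the extended Euclidean algorithm to (59, 42), tracking rows (r, s, t) with s·59 + t·42 = r. Each division r_prev = q·r_cur + r_new produces the new row as (previous row) − q·(current row):
  row A: (59, 1, 0)   [1·59 + 0·42 = 59]
  row B: (42, 0, 1)   [0·59 + 1·42 = 42]
  59 = 1·42 + 17   → row C = row A − 1·row B = (17, 1, −1)   [check: 1·59 − 1·42 = 17]
  42 = 2·17 + 8   → row D = row B − 2·row C = (8, −2, 3)   [check: −2·59 + 3·42 = 8]
  17 = 2·8 + 1   → row E = row C − 2·row D = (1, 5, −7)   [check: 5·59 − 7·42 = 1]
  8 = 8·1 + 0   → remainder 0, stop. gcd = 1 (last nonzero row E).
The gcd is 1, so 42 is invertible mod 59. The last nonzero row gives 5·59 − 7·42 = 1, so t = −7. So 42^(−1) ≡ −7 ≡ 52 (mod 59). Verify: 42 · 52 = 2184 ≡ 1 (mod 59). ✓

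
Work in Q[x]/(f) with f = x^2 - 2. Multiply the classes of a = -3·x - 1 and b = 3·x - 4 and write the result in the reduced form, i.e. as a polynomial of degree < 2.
First multiply in Q[x] without reducing: a · b = -9·x^2 + 9·x + 4. Now divide by f(x) = x^2 - 2, eliminating the leading term at each step:
  leading term -9·x^2: subtract (-9)·f(x) = 18 - 9·x^2, leaving 9·x - 14
The degree is now < 2, so this is the remainder. Hence a · b ≡ 9·x - 14 in Q[x]/(f).

Final answer: a · b ≡ 9·x - 14 (mod f(x))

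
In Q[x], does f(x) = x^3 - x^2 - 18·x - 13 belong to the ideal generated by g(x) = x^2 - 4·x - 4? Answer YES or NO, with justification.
In Q[x] the ideal (g) consists of all multiples of g, so f ∈ (g) iff g | f, i.e. iff the remainder of f on division by g is 0. Divide f by g (g is monic, so eliminate the leading term of the running remainder at each step):
  leading term x^3: subtract (x)·g(x) = x^3 - 4·x^2 - 4·x, leaving 3·x^2 - 14·x - 13
  leading term 3·x^2: subtract (3)·g(x) = 3·x^2 - 12·x - 12, leaving -2·x - 1
The remainder r(x) = -2·x - 1 ≠ 0 (and deg r < deg g), so g ∤ f, i.e. f ∉ (g).

Final answer: NO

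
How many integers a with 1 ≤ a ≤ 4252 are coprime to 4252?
The number of a ∈ {1, ..., 4252} with gcd(a, 4252) = 1 is by definition Euler's totient φ(4252). φ is multiplicative, with φ(p^e) = p^e − p^(e−1). Factorise 4252 = 2^2 · 1063. Then
  φ(4252) = (2^2 − 2^1) · (1063 − 1) = 2 · 1062 = 2124.
So there are 2124 such integers.

Final answer: 2124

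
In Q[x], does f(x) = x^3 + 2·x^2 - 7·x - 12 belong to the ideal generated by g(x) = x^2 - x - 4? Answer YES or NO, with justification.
In Q[x] the ideal (g) consists of all multiples of g, so f ∈ (g) iff g | f, i.e. iff the remainder of f on division by g is 0. Divide f by g (g is monic, so eliminate the leading term of the running remainder at each step):
  leading term x^3: subtract (x)·g(x) = x^3 - x^2 - 4·x, leaving 3·x^2 - 3·x - 12
  leading term 3·x^2: subtract (3)·g(x) = 3·x^2 - 3·x - 12, leaving 0
The remainder is 0, so f(x) = g(x) · h(x) with h(x) = x + 3. Hence g | f, i.e. f ∈ (g).

Final answer: YES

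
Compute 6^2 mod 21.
Use repeated squaring. Binary(2) = 10. Walk through the bits of the exponent 2 left-to-right: at each bit after the leading one, square the running value, then multiply by 6 if the bit is 1 (always reducing mod 21):
  bit 1 = 1 (leading): start with 6.
  bit 2 = 0: square 6^2 = 36 ≡ 15 (mod 21).
Final value: 6^2 ≡ 15 (mod 21).

Final answer: 15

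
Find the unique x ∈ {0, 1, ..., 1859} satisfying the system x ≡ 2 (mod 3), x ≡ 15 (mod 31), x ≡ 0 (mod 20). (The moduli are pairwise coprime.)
The moduli 3, 31, 20 are pairwise coprime, so by the CRT there is a unique solution mod 3·31·20 = 1860.
Solve by successive substitution. Start with x ≡ 2 (mod 3).
  Combine with x ≡ 15 (mod 31): write x = 2 + 3·t and require 2 + 3·t ≡ 15 (mod 31), i.e. 3·t ≡ 15 − 2 ≡ 13 (mod 31). Since 3^(−1) ≡ 21 (mod 31), t ≡ 21·13 ≡ 25 (mod 31). So x ≡ 2 + 3·25 = 77 (mod 93).
  Combine with x ≡ 0 (mod 20): write x = 77 + 93·t and require 77 + 93·t ≡ 0 (mod 20), i.e. 93·t ≡ 0 − 77 ≡ 3 (mod 20). Since 93^(−1) ≡ 17 (mod 20) (93 ≡ 13 (mod 20)), t ≡ 17·3 ≡ 11 (mod 20). So x ≡ 77 + 93·11 = 1100 (mod 1860).
Unique solution in [0, 1860): x = 1100.

Final answer: x ≡ 1100 (mod 1860); the representative in [0, 1860) is 1100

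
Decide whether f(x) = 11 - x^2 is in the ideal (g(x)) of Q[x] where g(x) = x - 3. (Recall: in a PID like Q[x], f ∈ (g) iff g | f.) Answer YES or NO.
NO

In Q[x] the ideal (g) consists of all multiples of g, so f ∈ (g) iff g | f, i.e. iff the remainder of f on division by g is 0. Divide f by g (g is monic, so eliminate the leading term of the running remainder at each step):
  leading term -x^2: subtract (-x)·g(x) = -x^2 + 3·x, leaving 11 - 3·x
  leading term -3·x: subtract (-3)·g(x) = 9 - 3·x, leaving 2
The remainder r(x) = 2 ≠ 0 (and deg r < deg g), so g ∤ f, i.e. f ∉ (g).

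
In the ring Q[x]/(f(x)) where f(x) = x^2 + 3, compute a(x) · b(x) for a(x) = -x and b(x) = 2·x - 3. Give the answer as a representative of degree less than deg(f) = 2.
First multiply in Q[x] without reducing: a · b = -2·x^2 + 3·x. Now divide by f(x) = x^2 + 3, eliminating the leading term at each step:
  leading term -2·x^2: subtract (-2)·f(x) = -2·x^2 - 6, leaving 3·x + 6
The degree is now < 2, so this is the remainder. Hence a · b ≡ 3·x + 6 in Q[x]/(f).

Final answer: a · b ≡ 3·x + 6 (mod f(x))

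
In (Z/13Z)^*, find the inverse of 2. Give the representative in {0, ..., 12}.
Apply the extended Euclidean algorithm to (13, 2), tracking rows (r, s, t) with s·13 + t·2 = r. Each division r_prev = q·r_cur + r_new produces the new row as (previous row) − q·(current row):
  row A: (13, 1, 0)   [1·13 + 0·2 = 13]
  row B: (2, 0, 1)   [0·13 + 1·2 = 2]
  13 = 6·2 + 1   → row C = row A − 6·row B = (1, 1, −6)   [check: 1·13 − 6·2 = 1]
  2 = 2·1 + 0   → remainder 0, stop. gcd = 1 (last nonzero row C).
The gcd is 1, so 2 is invertible mod 13. The last nonzero row gives 1·13 − 6·2 = 1, so t = −6. So 2^(−1) ≡ −6 ≡ 7 (mod 13). Verify: 2 · 7 = 14 ≡ 1 (mod 13). ✓

Final answer: 2^(−1) ≡ 7 (mod 13)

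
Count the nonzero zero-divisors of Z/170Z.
Z/170Z has 105 nonzero zero-divisors

In Z/170Z each nonzero element is either a unit (gcd with 170 is 1) or a zero-divisor (gcd > 1). The number of units is φ(170): factorise 170 = 2 · 5 · 17, so φ(170) = (2 − 1) · (5 − 1) · (17 − 1) = 1 · 4 · 16 = 64. The nonzero elements number 170 − 1 = 169. Hence the nonzero zero-divisors number 169 − 64 = 105.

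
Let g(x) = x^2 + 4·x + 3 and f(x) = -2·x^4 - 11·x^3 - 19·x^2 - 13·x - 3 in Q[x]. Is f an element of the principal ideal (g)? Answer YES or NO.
In Q[x] the ideal (g) consists of all multiples of g, so f ∈ (g) iff g | f, i.e. iff the remainder of f on division by g is 0. Divide f by g (g is monic, so eliminate the leading term of the running remainder at each step):
  leading term -2·x^4: subtract (-2·x^2)·g(x) = -2·x^4 - 8·x^3 - 6·x^2, leaving -3·x^3 - 13·x^2 - 13·x - 3
  leading term -3·x^3: subtract (-3·x)·g(x) = -3·x^3 - 12·x^2 - 9·x, leaving -x^2 - 4·x - 3
  leading term -x^2: subtract (-1)·g(x) = -x^2 - 4·x - 3, leaving 0
The remainder is 0, so f(x) = g(x) · h(x) with h(x) = -2·x^2 - 3·x - 1. Hence g | f, i.e. f ∈ (g).

Final answer: YES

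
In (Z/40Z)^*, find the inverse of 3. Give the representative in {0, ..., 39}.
Apply the extended Euclidean algorithm to (40, 3), tracking rows (r, s, t) with s·40 + t·3 = r. Each division r_prev = q·r_cur + r_new produces the new row as (previous row) − q·(current row):
  row A: (40, 1, 0)   [1·40 + 0·3 = 40]
  row B: (3, 0, 1)   [0·40 + 1·3 = 3]
  40 = 13·3 + 1   → row C = row A − 13·row B = (1, 1, −13)   [check: 1·40 − 13·3 = 1]
  3 = 3·1 + 0   → remainder 0, stop. gcd = 1 (last nonzero row C).
The gcd is 1, so 3 is invertible mod 40. The last nonzero row gives 1·40 − 13·3 = 1, so t = −13. So 3^(−1) ≡ −13 ≡ 27 (mod 40). Verify: 3 · 27 = 81 ≡ 1 (mod 40). ✓

Final answer: 3^(−1) ≡ 27 (mod 40)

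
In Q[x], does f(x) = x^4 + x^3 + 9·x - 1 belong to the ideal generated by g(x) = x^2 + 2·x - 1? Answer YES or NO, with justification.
NO

In Q[x] the ideal (g) consists of all multiples of g, so f ∈ (g) iff g | f, i.e. iff the remainder of f on division by g is 0. Divide f by g (g is monic, so eliminate the leading term of the running remainder at each step):
  leading term x^4: subtract (x^2)·g(x) = x^4 + 2·x^3 - x^2, leaving -x^3 + x^2 + 9·x - 1
  leading term -x^3: subtract (-x)·g(x) = -x^3 - 2·x^2 + x, leaving 3·x^2 + 8·x - 1
  leading term 3·x^2: subtract (3)·g(x) = 3·x^2 + 6·x - 3, leaving 2·x + 2
The remainder r(x) = 2·x + 2 ≠ 0 (and deg r < deg g), so g ∤ f, i.e. f ∉ (g).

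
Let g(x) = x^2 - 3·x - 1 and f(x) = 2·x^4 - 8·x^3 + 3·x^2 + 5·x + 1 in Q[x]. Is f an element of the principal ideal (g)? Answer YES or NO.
YES

In Q[x] the ideal (g) consists of all multiples of g, so f ∈ (g) iff g | f, i.e. iff the remainder of f on division by g is 0. Divide f by g (g is monic, so eliminate the leading term of the running remainder at each step):
  leading term 2·x^4: subtract (2·x^2)·g(x) = 2·x^4 - 6·x^3 - 2·x^2, leaving -2·x^3 + 5·x^2 + 5·x + 1
  leading term -2·x^3: subtract (-2·x)·g(x) = -2·x^3 + 6·x^2 + 2·x, leaving -x^2 + 3·x + 1
  leading term -x^2: subtract (-1)·g(x) = -x^2 + 3·x + 1, leaving 0
The remainder is 0, so f(x) = g(x) · h(x) with h(x) = 2·x^2 - 2·x - 1. Hence g | f, i.e. f ∈ (g).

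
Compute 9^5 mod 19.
16

Use repeated squaring. Binary(5) = 101. Walk through the bits of the exponent 5 left-to-right: at each bit after the leading one, square the running value, then multiply by 9 if the bit is 1 (always reducing mod 19):
  bit 1 = 1 (leading): start with 9.
  bit 2 = 0: square 9^2 = 81 ≡ 5 (mod 19).
  bit 3 = 1: square 5^2 = 25 ≡ 6; bit is 1, so multiply 6·9 = 54 ≡ 16 (mod 19).
Final value: 9^5 ≡ 16 (mod 19).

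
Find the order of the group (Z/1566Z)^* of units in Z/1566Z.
(Z/1566Z)^* consists of the classes a with gcd(a, 1566) = 1, so its order is φ(1566). φ is multiplicative, with φ(p^e) = p^e − p^(e−1). Factorise 1566 = 2 · 3^3 · 29. Then
  φ(1566) = (2 − 1) · (3^3 − 3^2) · (29 − 1) = 1 · 18 · 28 = 504.
Thus |(Z/1566Z)^*| = 504.

Final answer: |(Z/1566Z)^*| = 504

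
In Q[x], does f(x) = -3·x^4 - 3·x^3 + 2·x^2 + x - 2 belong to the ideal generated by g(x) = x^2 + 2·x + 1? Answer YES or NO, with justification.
NO

In Q[x] the ideal (g) consists of all multiples of g, so f ∈ (g) iff g | f, i.e. iff the remainder of f on division by g is 0. Divide f by g (g is monic, so eliminate the leading term of the running remainder at each step):
  leading term -3·x^4: subtract (-3·x^2)·g(x) = -3·x^4 - 6·x^3 - 3·x^2, leaving 3·x^3 + 5·x^2 + x - 2
  leading term 3·x^3: subtract (3·x)·g(x) = 3·x^3 + 6·x^2 + 3·x, leaving -x^2 - 2·x - 2
  leading term -x^2: subtract (-1)·g(x) = -x^2 - 2·x - 1, leaving -1
The remainder r(x) = -1 ≠ 0 (and deg r < deg g), so g ∤ f, i.e. f ∉ (g).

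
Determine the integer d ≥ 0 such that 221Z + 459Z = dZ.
In the PID Z, (a, b) is generated by gcd(a, b). Compute gcd(459, 221) with the extended Euclidean algorithm, tracking rows (r, s, t) with s·459 + t·221 = r:
  row A: (459, 1, 0)   [1·459 + 0·221 = 459]
  row B: (221, 0, 1)   [0·459 + 1·221 = 221]
  459 = 2·221 + 17   → row C = row A − 2·row B = (17, 1, −2)   [check: 1·459 − 2·221 = 17]
  221 = 13·17 + 0   → remainder 0, stop. gcd = 17 (last nonzero row C).
So gcd(221, 459) = 17, with Bézout identity 1·459 − 2·221 = 17. Containment (⊇): the Bézout identity exhibits 17 as an element of (221, 459), giving (17) ⊆ (221, 459). Containment (⊆): since 17 | 221 and 17 | 459 (221 = 17·13, 459 = 17·27), every Z-linear combination of 221 and 459 is divisible by 17, so (221, 459) ⊆ (17). Therefore (221, 459) = (17), d = 17.

Final answer: (221, 459) = (17); d = 17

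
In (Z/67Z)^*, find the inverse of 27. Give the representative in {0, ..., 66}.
27^(−1) ≡ 5 (mod 67)

Apply the extended Euclidean algorithm to (67, 27), tracking rows (r, s, t) with s·67 + t·27 = r. Each division r_prev = q·r_cur + r_new produces the new row as (previous row) − q·(current row):
  row A: (67, 1, 0)   [1·67 + 0·27 = 67]
  row B: (27, 0, 1)   [0·67 + 1·27 = 27]
  67 = 2·27 + 13   → row C = row A − 2·row B = (13, 1, −2)   [check: 1·67 − 2·27 = 13]
  27 = 2·13 + 1   → row D = row B − 2·row C = (1, −2, 5)   [check: −2·67 + 5·27 = 1]
  13 = 13·1 + 0   → remainder 0, stop. gcd = 1 (last nonzero row D).
The gcd is 1, so 27 is invertible mod 67. The last nonzero row gives −2·67 + 5·27 = 1, so t = 5. So 27^(−1) ≡ 5 (mod 67). Verify: 27 · 5 = 135 ≡ 1 (mod 67). ✓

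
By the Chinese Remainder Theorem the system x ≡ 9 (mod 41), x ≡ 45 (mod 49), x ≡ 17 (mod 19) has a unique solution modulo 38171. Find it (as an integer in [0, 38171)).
The moduli 41, 49, 19 are pairwise coprime, so by the CRT there is a unique solution mod 41·49·19 = 38171.
Solve by successive substitution. Start with x ≡ 9 (mod 41).
  Combine with x ≡ 45 (mod 49): write x = 9 + 41·t and require 9 + 41·t ≡ 45 (mod 49), i.e. 41·t ≡ 45 − 9 ≡ 36 (mod 49). Since 41^(−1) ≡ 6 (mod 49), t ≡ 6·36 ≡ 20 (mod 49). So x ≡ 9 + 41·20 = 829 (mod 2009).
  Combine with x ≡ 17 (mod 19): write x = 829 + 2009·t and require 829 + 2009·t ≡ 17 (mod 19), i.e. 2009·t ≡ 17 − 829 ≡ 5 (mod 19). Since 2009^(−1) ≡ 15 (mod 19) (2009 ≡ 14 (mod 19)), t ≡ 15·5 ≡ 18 (mod 19). So x ≡ 829 + 2009·18 = 36991 (mod 38171).
Unique solution in [0, 38171): x = 36991.

Final answer: x ≡ 36991 (mod 38171); the representative in [0, 38171) is 36991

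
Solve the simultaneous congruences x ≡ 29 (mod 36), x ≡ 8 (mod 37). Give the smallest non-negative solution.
x ≡ 785 (mod 1332); the representative in [0, 1332) is 785

The moduli 36, 37 are pairwise coprime, so by the CRT there is a unique solution mod 36·37 = 1332.
Solve by successive substitution. Start with x ≡ 29 (mod 36).
  Combine with x ≡ 8 (mod 37): write x = 29 + 36·t and require 29 + 36·t ≡ 8 (mod 37), i.e. 36·t ≡ 8 − 29 ≡ 16 (mod 37). Since 36^(−1) ≡ 36 (mod 37), t ≡ 36·16 ≡ 21 (mod 37). So x ≡ 29 + 36·21 = 785 (mod 1332).
Unique solution in [0, 1332): x = 785.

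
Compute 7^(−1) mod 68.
7^(−1) ≡ 39 (mod 68)

Apply the extended Euclidean algorithm to (68, 7), tracking rows (r, s, t) with s·68 + t·7 = r. Each division r_prev = q·r_cur + r_new produces the new row as (previous row) − q·(current row):
  row A: (68, 1, 0)   [1·68 + 0·7 = 68]
  row B: (7, 0, 1)   [0·68 + 1·7 = 7]
  68 = 9·7 + 5   → row C = row A − 9·row B = (5, 1, −9)   [check: 1·68 − 9·7 = 5]
  7 = 1·5 + 2   → row D = row B − 1·row C = (2, −1, 10)   [check: −1·68 + 10·7 = 2]
  5 = 2·2 + 1   → row E = row C − 2·row D = (1, 3, −29)   [check: 3·68 − 29·7 = 1]
  2 = 2·1 + 0   → remainder 0, stop. gcd = 1 (last nonzero row E).
The gcd is 1, so 7 is invertible mod 68. The last nonzero row gives 3·68 − 29·7 = 1, so t = −29. So 7^(−1) ≡ −29 ≡ 39 (mod 68). Verify: 7 · 39 = 273 ≡ 1 (mod 68). ✓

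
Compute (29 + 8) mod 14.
Reduce the summands first: 29 ≡ 1 (mod 14), so 29 + 8 ≡ 1 + 8 (mod 14). 1 + 8 = 9; 9 = 0·14 + 9, so (29 + 8) mod 14 = 9.

Final answer: 9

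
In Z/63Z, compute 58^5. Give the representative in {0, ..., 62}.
Use repeated squaring. Binary(5) = 101. Walk through the bits of the exponent 5 left-to-right: at each bit after the leading one, square the running value, then multiply by 58 if the bit is 1 (always reducing mod 63):
  bit 1 = 1 (leading): start with 58.
  bit 2 = 0: square 58^2 = 3364 ≡ 25 (mod 63).
  bit 3 = 1: square 25^2 = 625 ≡ 58; bit is 1, so multiply 58·58 = 3364 ≡ 25 (mod 63).
Final value: 58^5 ≡ 25 (mod 63).

Final answer: 25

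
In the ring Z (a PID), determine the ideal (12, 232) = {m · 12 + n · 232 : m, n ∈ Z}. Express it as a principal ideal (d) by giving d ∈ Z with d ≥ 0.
(12, 232) = (4); d = 4

In the PID Z, (a, b) is generated by gcd(a, b). Compute gcd(232, 12) with the extended Euclidean algorithm, tracking rows (r, s, t) with s·232 + t·12 = r:
  row A: (232, 1, 0)   [1·232 + 0·12 = 232]
  row B: (12, 0, 1)   [0·232 + 1·12 = 12]
  232 = 19·12 + 4   → row C = row A − 19·row B = (4, 1, −19)   [check: 1·232 − 19·12 = 4]
  12 = 3·4 + 0   → remainder 0, stop. gcd = 4 (last nonzero row C).
So gcd(12, 232) = 4, with Bézout identity 1·232 − 19·12 = 4. Containment (⊇): the Bézout identity exhibits 4 as an element of (12, 232), giving (4) ⊆ (12, 232). Containment (⊆): since 4 | 12 and 4 | 232 (12 = 4·3, 232 = 4·58), every Z-linear combination of 12 and 232 is divisible by 4, so (12, 232) ⊆ (4). Therefore (12, 232) = (4), d = 4.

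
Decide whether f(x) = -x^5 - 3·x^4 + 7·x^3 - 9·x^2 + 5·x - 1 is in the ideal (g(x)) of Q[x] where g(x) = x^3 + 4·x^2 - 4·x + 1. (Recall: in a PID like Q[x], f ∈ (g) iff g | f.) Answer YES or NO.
YES

In Q[x] the ideal (g) consists of all multiples of g, so f ∈ (g) iff g | f, i.e. iff the remainder of f on division by g is 0. Divide f by g (g is monic, so eliminate the leading term of the running remainder at each step):
  leading term -x^5: subtract (-x^2)·g(x) = -x^5 - 4·x^4 + 4·x^3 - x^2, leaving x^4 + 3·x^3 - 8·x^2 + 5·x - 1
  leading term x^4: subtract (x)·g(x) = x^4 + 4·x^3 - 4·x^2 + x, leaving -x^3 - 4·x^2 + 4·x - 1
  leading term -x^3: subtract (-1)·g(x) = -x^3 - 4·x^2 + 4·x - 1, leaving 0
The remainder is 0, so f(x) = g(x) · h(x) with h(x) = -x^2 + x - 1. Hence g | f, i.e. f ∈ (g).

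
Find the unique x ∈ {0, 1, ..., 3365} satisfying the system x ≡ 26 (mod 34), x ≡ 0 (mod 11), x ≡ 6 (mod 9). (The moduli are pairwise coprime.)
x ≡ 2508 (mod 3366); the representative in [0, 3366) is 2508

The moduli 34, 11, 9 are pairwise coprime, so by the CRT there is a unique solution mod 34·11·9 = 3366.
Solve by successive substitution. Start with x ≡ 26 (mod 34).
  Combine with x ≡ 0 (mod 11): write x = 26 + 34·t and require 26 + 34·t ≡ 0 (mod 11), i.e. 34·t ≡ 0 − 26 ≡ 7 (mod 11). Since 34^(−1) ≡ 1 (mod 11) (34 ≡ 1 (mod 11)), t ≡ 1·7 ≡ 7 (mod 11). So x ≡ 26 + 34·7 = 264 (mod 374).
  Combine with x ≡ 6 (mod 9): write x = 264 + 374·t and require 264 + 374·t ≡ 6 (mod 9), i.e. 374·t ≡ 6 − 264 ≡ 3 (mod 9). Since 374^(−1) ≡ 2 (mod 9) (374 ≡ 5 (mod 9)), t ≡ 2·3 ≡ 6 (mod 9). So x ≡ 264 + 374·6 = 2508 (mod 3366).
Unique solution in [0, 3366): x = 2508.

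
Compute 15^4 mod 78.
Use repeated squaring. Binary(4) = 100. Walk through the bits of the exponent 4 left-to-right: at each bit after the leading one, square the running value, then multiply by 15 if the bit is 1 (always reducing mod 78):
  bit 1 = 1 (leading): start with 15.
  bit 2 = 0: square 15^2 = 225 ≡ 69 (mod 78).
  bit 3 = 0: square 69^2 = 4761 ≡ 3 (mod 78).
Final value: 15^4 ≡ 3 (mod 78).

Final answer: 3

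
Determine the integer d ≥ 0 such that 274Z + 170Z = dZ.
(274, 170) = (2); d = 2

In the PID Z, (a, b) is generated by gcd(a, b). Compute gcd(274, 170) with the extended Euclidean algorithm, tracking rows (r, s, t) with s·274 + t·170 = r:
  row A: (274, 1, 0)   [1·274 + 0·170 = 274]
  row B: (170, 0, 1)   [0·274 + 1·170 = 170]
  274 = 1·170 + 104   → row C = row A − 1·row B = (104, 1, −1)   [check: 1·274 − 1·170 = 104]
  170 = 1·104 + 66   → row D = row B − 1·row C = (66, −1, 2)   [check: −1·274 + 2·170 = 66]
  104 = 1·66 + 38   → row E = row C − 1·row D = (38, 2, −3)   [check: 2·274 − 3·170 = 38]
  66 = 1·38 + 28   → row F = row D − 1·row E = (28, −3, 5)   [check: −3·274 + 5·170 = 28]
  38 = 1·28 + 10   → row G = row E − 1·row F = (10, 5, −8)   [check: 5·274 − 8·170 = 10]
  28 = 2·10 + 8   → row H = row F − 2·row G = (8, −13, 21)   [check: −13·274 + 21·170 = 8]
  10 = 1·8 + 2   → row I = row G − 1·row H = (2, 18, −29)   [check: 18·274 − 29·170 = 2]
  8 = 4·2 + 0   → remainder 0, stop. gcd = 2 (last nonzero row I).
So gcd(274, 170) = 2, with Bézout identity 18·274 − 29·170 = 2. Containment (⊇): the Bézout identity exhibits 2 as an element of (274, 170), giving (2) ⊆ (274, 170). Containment (⊆): since 2 | 274 and 2 | 170 (274 = 2·137, 170 = 2·85), every Z-linear combination of 274 and 170 is divisible by 2, so (274, 170) ⊆ (2). Therefore (274, 170) = (2), d = 2.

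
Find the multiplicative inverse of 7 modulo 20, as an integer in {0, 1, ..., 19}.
7^(−1) ≡ 3 (mod 20)

Apply the extended Euclidean algorithm to (20, 7), tracking rows (r, s, t) with s·20 + t·7 = r. Each division r_prev = q·r_cur + r_new produces the new row as (previous row) − q·(current row):
  row A: (20, 1, 0)   [1·20 + 0·7 = 20]
  row B: (7, 0, 1)   [0·20 + 1·7 = 7]
  20 = 2·7 + 6   → row C = row A − 2·row B = (6, 1, −2)   [check: 1·20 − 2·7 = 6]
  7 = 1·6 + 1   → row D = row B − 1·row C = (1, −1, 3)   [check: −1·20 + 3·7 = 1]
  6 = 6·1 + 0   → remainder 0, stop. gcd = 1 (last nonzero row D).
The gcd is 1, so 7 is invertible mod 20. The last nonzero row gives −1·20 + 3·7 = 1, so t = 3. So 7^(−1) ≡ 3 (mod 20). Verify: 7 · 3 = 21 ≡ 1 (mod 20). ✓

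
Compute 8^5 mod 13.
Use repeated squaring. Binary(5) = 101. Walk through the bits of the exponent 5 left-to-right: at each bit after the leading one, square the running value, then multiply by 8 if the bit is 1 (always reducing mod 13):
  bit 1 = 1 (leading): start with 8.
  bit 2 = 0: square 8^2 = 64 ≡ 12 (mod 13).
  bit 3 = 1: square 12^2 = 144 ≡ 1; bit is 1, so multiply 1·8 = 8 (mod 13).
Final value: 8^5 ≡ 8 (mod 13).

Final answer: 8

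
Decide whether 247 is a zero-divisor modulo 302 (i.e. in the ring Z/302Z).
gcd(247, 302) = 1, so 247 is a unit in Z/302Z (it has a multiplicative inverse). A unit cannot be a zero-divisor: if 247·b ≡ 0 then multiplying both sides by 247^(−1) gives b ≡ 0. So 247 is not a zero-divisor.

Final answer: NO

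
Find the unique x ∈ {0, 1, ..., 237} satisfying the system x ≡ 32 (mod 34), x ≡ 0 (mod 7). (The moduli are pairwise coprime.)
The moduli 34, 7 are pairwise coprime, so by the CRT there is a unique solution mod 34·7 = 238.
Solve by successive substitution. Start with x ≡ 32 (mod 34).
  Combine with x ≡ 0 (mod 7): write x = 32 + 34·t and require 32 + 34·t ≡ 0 (mod 7), i.e. 34·t ≡ 0 − 32 ≡ 3 (mod 7). Since 34^(−1) ≡ 6 (mod 7) (34 ≡ 6 (mod 7)), t ≡ 6·3 ≡ 4 (mod 7). So x ≡ 32 + 34·4 = 168 (mod 238).
Unique solution in [0, 238): x = 168.

Final answer: x ≡ 168 (mod 238); the representative in [0, 238) is 168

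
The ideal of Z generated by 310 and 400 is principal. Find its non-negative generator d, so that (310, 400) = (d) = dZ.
(310, 400) = (10); d = 10

In the PID Z, (a, b) is generated by gcd(a, b). Compute gcd(400, 310) with the extended Euclidean algorithm, tracking rows (r, s, t) with s·400 + t·310 = r:
  row A: (400, 1, 0)   [1·400 + 0·310 = 400]
  row B: (310, 0, 1)   [0·400 + 1·310 = 310]
  400 = 1·310 + 90   → row C = row A − 1·row B = (90, 1, −1)   [check: 1·400 − 1·310 = 90]
  310 = 3·90 + 40   → row D = row B − 3·row C = (40, −3, 4)   [check: −3·400 + 4·310 = 40]
  90 = 2·40 + 10   → row E = row C − 2·row D = (10, 7, −9)   [check: 7·400 − 9·310 = 10]
  40 = 4·10 + 0   → remainder 0, stop. gcd = 10 (last nonzero row E).
So gcd(310, 400) = 10, with Bézout identity 7·400 − 9·310 = 10. Containment (⊇): the Bézout identity exhibits 10 as an element of (310, 400), giving (10) ⊆ (310, 400). Containment (⊆): since 10 | 310 and 10 | 400 (310 = 10·31, 400 = 10·40), every Z-linear combination of 310 and 400 is divisible by 10, so (310, 400) ⊆ (10). Therefore (310, 400) = (10), d = 10.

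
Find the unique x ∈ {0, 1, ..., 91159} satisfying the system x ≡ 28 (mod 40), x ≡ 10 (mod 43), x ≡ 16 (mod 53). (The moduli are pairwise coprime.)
The moduli 40, 43, 53 are pairwise coprime, so by the CRT there is a unique solution mod 40·43·53 = 91160.
Solve by successive substitution. Start with x ≡ 28 (mod 40).
  Combine with x ≡ 10 (mod 43): write x = 28 + 40·t and require 28 + 40·t ≡ 10 (mod 43), i.e. 40·t ≡ 10 − 28 ≡ 25 (mod 43). Since 40^(−1) ≡ 14 (mod 43), t ≡ 14·25 ≡ 6 (mod 43). So x ≡ 28 + 40·6 = 268 (mod 1720).
  Combine with x ≡ 16 (mod 53): write x = 268 + 1720·t and require 268 + 1720·t ≡ 16 (mod 53), i.e. 1720·t ≡ 16 − 268 ≡ 13 (mod 53). Since 1720^(−1) ≡ 42 (mod 53) (1720 ≡ 24 (mod 53)), t ≡ 42·13 ≡ 16 (mod 53). So x ≡ 268 + 1720·16 = 27788 (mod 91160).
Unique solution in [0, 91160): x = 27788.

Final answer: x ≡ 27788 (mod 91160); the representative in [0, 91160) is 27788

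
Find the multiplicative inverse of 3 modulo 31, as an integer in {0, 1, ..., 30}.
3^(−1) ≡ 21 (mod 31)

Apply the extended Euclidean algorithm to (31, 3), tracking rows (r, s, t) with s·31 + t·3 = r. Each division r_prev = q·r_cur + r_new produces the new row as (previous row) − q·(current row):
  row A: (31, 1, 0)   [1·31 + 0·3 = 31]
  row B: (3, 0, 1)   [0·31 + 1·3 = 3]
  31 = 10·3 + 1   → row C = row A − 10·row B = (1, 1, −10)   [check: 1·31 − 10·3 = 1]
  3 = 3·1 + 0   → remainder 0, stop. gcd = 1 (last nonzero row C).
The gcd is 1, so 3 is invertible mod 31. The last nonzero row gives 1·31 − 10·3 = 1, so t = −10. So 3^(−1) ≡ −10 ≡ 21 (mod 31). Verify: 3 · 21 = 63 ≡ 1 (mod 31). ✓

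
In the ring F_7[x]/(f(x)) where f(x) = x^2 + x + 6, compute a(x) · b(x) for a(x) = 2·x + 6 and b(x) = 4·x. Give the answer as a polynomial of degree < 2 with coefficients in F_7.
a · b ≡ 2·x + 1 (mod f(x))

Multiply as integer polynomials: a · b = 8·x^2 + 24·x. Reducing coefficients mod 7: a · b ≡ x^2 + 3·x. Now divide by f(x) = x^2 + x + 6 in F_7[x], eliminating the leading term at each step:
  leading term x^2: subtract (1)·f(x) = x^2 + x + 6, leaving 2·x + 1 (coefficients mod 7)
The degree is now < 2, so this is the remainder. Hence a · b ≡ 2·x + 1 in F_7[x]/(f).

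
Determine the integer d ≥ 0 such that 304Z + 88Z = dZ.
In the PID Z, (a, b) is generated by gcd(a, b). Compute gcd(304, 88) with the extended Euclidean algorithm, tracking rows (r, s, t) with s·304 + t·88 = r:
  row A: (304, 1, 0)   [1·304 + 0·88 = 304]
  row B: (88, 0, 1)   [0·304 + 1·88 = 88]
  304 = 3·88 + 40   → row C = row A − 3·row B = (40, 1, −3)   [check: 1·304 − 3·88 = 40]
  88 = 2·40 + 8   → row D = row B − 2·row C = (8, −2, 7)   [check: −2·304 + 7·88 = 8]
  40 = 5·8 + 0   → remainder 0, stop. gcd = 8 (last nonzero row D).
So gcd(304, 88) = 8, with Bézout identity −2·304 + 7·88 = 8. Containment (⊇): the Bézout identity exhibits 8 as an element of (304, 88), giving (8) ⊆ (304, 88). Containment (⊆): since 8 | 304 and 8 | 88 (304 = 8·38, 88 = 8·11), every Z-linear combination of 304 and 88 is divisible by 8, so (304, 88) ⊆ (8). Therefore (304, 88) = (8), d = 8.

Final answer: (304, 88) = (8); d = 8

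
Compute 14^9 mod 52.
40

Use repeated squaring. Binary(9) = 1001. Walk through the bits of the exponent 9 left-to-right: at each bit after the leading one, square the running value, then multiply by 14 if the bit is 1 (always reducing mod 52):
  bit 1 = 1 (leading): start with 14.
  bit 2 = 0: square 14^2 = 196 ≡ 40 (mod 52).
  bit 3 = 0: square 40^2 = 1600 ≡ 40 (mod 52).
  bit 4 = 1: square 40^2 = 1600 ≡ 40; bit is 1, so multiply 40·14 = 560 ≡ 40 (mod 52).
Final value: 14^9 ≡ 40 (mod 52).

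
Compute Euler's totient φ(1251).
φ is multiplicative, with φ(p^e) = p^e − p^(e−1). Factorise 1251 = 3^2 · 139. Then
  φ(1251) = (3^2 − 3^1) · (139 − 1) = 6 · 138 = 828.

Final answer: φ(1251) = 828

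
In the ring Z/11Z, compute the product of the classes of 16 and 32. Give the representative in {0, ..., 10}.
Reduce the factors first: 16 ≡ 5, 32 ≡ 10 (mod 11), so 16 · 32 ≡ 5 · 10 (mod 11). 5 · 10 = 50. Dividing by 11: 50 = 4·11 + 6. So (16 · 32) mod 11 = 6.

Final answer: 6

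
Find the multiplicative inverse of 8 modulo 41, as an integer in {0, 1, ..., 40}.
8^(−1) ≡ 36 (mod 41)

Apply the extended Euclidean algorithm to (41, 8), tracking rows (r, s, t) with s·41 + t·8 = r. Each division r_prev = q·r_cur + r_new produces the new row as (previous row) − q·(current row):
  row A: (41, 1, 0)   [1·41 + 0·8 = 41]
  row B: (8, 0, 1)   [0·41 + 1·8 = 8]
  41 = 5·8 + 1   → row C = row A − 5·row B = (1, 1, −5)   [check: 1·41 − 5·8 = 1]
  8 = 8·1 + 0   → remainder 0, stop. gcd = 1 (last nonzero row C).
The gcd is 1, so 8 is invertible mod 41. The last nonzero row gives 1·41 − 5·8 = 1, so t = −5. So 8^(−1) ≡ −5 ≡ 36 (mod 41). Verify: 8 · 36 = 288 ≡ 1 (mod 41). ✓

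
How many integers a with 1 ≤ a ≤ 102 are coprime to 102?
The number of a ∈ {1, ..., 102} with gcd(a, 102) = 1 is by definition Euler's totient φ(102). φ is multiplicative, with φ(p^e) = p^e − p^(e−1). Factorise 102 = 2 · 3 · 17. Then
  φ(102) = (2 − 1) · (3 − 1) · (17 − 1) = 1 · 2 · 16 = 32.
So there are 32 such integers.

Final answer: 32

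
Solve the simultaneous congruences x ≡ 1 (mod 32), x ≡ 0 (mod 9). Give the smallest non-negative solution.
x ≡ 225 (mod 288); the representative in [0, 288) is 225

The moduli 32, 9 are pairwise coprime, so by the CRT there is a unique solution mod 32·9 = 288.
Solve by successive substitution. Start with x ≡ 1 (mod 32).
  Combine with x ≡ 0 (mod 9): write x = 1 + 32·t and require 1 + 32·t ≡ 0 (mod 9), i.e. 32·t ≡ 0 − 1 ≡ 8 (mod 9). Since 32^(−1) ≡ 2 (mod 9) (32 ≡ 5 (mod 9)), t ≡ 2·8 ≡ 7 (mod 9). So x ≡ 1 + 32·7 = 225 (mod 288).
Unique solution in [0, 288): x = 225.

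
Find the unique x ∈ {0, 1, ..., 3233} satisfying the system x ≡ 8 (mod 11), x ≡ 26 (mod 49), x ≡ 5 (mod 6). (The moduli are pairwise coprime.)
x ≡ 173 (mod 3234); the representative in [0, 3234) is 173

The moduli 11, 49, 6 are pairwise coprime, so by the CRT there is a unique solution mod 11·49·6 = 3234.
Solve by successive substitution. Start with x ≡ 8 (mod 11).
  Combine with x ≡ 26 (mod 49): write x = 8 + 11·t and require 8 + 11·t ≡ 26 (mod 49), i.e. 11·t ≡ 26 − 8 ≡ 18 (mod 49). Since 11^(−1) ≡ 9 (mod 49), t ≡ 9·18 ≡ 15 (mod 49). So x ≡ 8 + 11·15 = 173 (mod 539).
  Combine with x ≡ 5 (mod 6): write x = 173 + 539·t and require 173 + 539·t ≡ 5 (mod 6), i.e. 539·t ≡ 5 − 173 ≡ 0 (mod 6). Since 539^(−1) ≡ 5 (mod 6) (539 ≡ 5 (mod 6)), t ≡ 5·0 ≡ 0 (mod 6). So x ≡ 173 + 539·0 = 173 (mod 3234).
Unique solution in [0, 3234): x = 173.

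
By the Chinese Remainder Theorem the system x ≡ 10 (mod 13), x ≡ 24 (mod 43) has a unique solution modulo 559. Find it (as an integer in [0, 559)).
x ≡ 153 (mod 559); the representative in [0, 559) is 153

The moduli 13, 43 are pairwise coprime, so by the CRT there is a unique solution mod 13·43 = 559.
Solve by successive substitution. Start with x ≡ 10 (mod 13).
  Combine with x ≡ 24 (mod 43): write x = 10 + 13·t and require 10 + 13·t ≡ 24 (mod 43), i.e. 13·t ≡ 24 − 10 ≡ 14 (mod 43). Since 13^(−1) ≡ 10 (mod 43), t ≡ 10·14 ≡ 11 (mod 43). So x ≡ 10 + 13·11 = 153 (mod 559).
Unique solution in [0, 559): x = 153.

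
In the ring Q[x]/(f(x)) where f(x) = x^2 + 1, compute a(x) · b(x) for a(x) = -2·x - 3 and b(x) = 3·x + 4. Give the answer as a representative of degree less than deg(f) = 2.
First multiply in Q[x] without reducing: a · b = -6·x^2 - 17·x - 12. Now divide by f(x) = x^2 + 1, eliminating the leading term at each step:
  leading term -6·x^2: subtract (-6)·f(x) = -6·x^2 - 6, leaving -17·x - 6
The degree is now < 2, so this is the remainder. Hence a · b ≡ -17·x - 6 in Q[x]/(f).

Final answer: a · b ≡ -17·x - 6 (mod f(x))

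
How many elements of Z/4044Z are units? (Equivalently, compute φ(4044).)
Z/4044Z has φ(4044) = 1344 units

An element a ∈ Z/4044Z is a unit iff gcd(a, 4044) = 1, so the number of units is φ(4044). φ is multiplicative, with φ(p^e) = p^e − p^(e−1). Factorise 4044 = 2^2 · 3 · 337. Then
  φ(4044) = (2^2 − 2^1) · (3 − 1) · (337 − 1) = 2 · 2 · 336 = 1344.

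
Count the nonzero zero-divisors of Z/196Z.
In Z/196Z each nonzero element is either a unit (gcd with 196 is 1) or a zero-divisor (gcd > 1). The number of units is φ(196): factorise 196 = 2^2 · 7^2, so φ(196) = (2^2 − 2^1) · (7^2 − 7^1) = 2 · 42 = 84. The nonzero elements number 196 − 1 = 195. Hence the nonzero zero-divisors number 195 − 84 = 111.

Final answer: Z/196Z has 111 nonzero zero-divisors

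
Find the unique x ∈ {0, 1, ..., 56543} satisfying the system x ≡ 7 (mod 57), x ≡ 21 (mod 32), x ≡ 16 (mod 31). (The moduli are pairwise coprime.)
The moduli 57, 32, 31 are pairwise coprime, so by the CRT there is a unique solution mod 57·32·31 = 56544.
Solve by successive substitution. Start with x ≡ 7 (mod 57).
  Combine with x ≡ 21 (mod 32): write x = 7 + 57·t and require 7 + 57·t ≡ 21 (mod 32), i.e. 57·t ≡ 21 − 7 ≡ 14 (mod 32). Since 57^(−1) ≡ 9 (mod 32) (57 ≡ 25 (mod 32)), t ≡ 9·14 ≡ 30 (mod 32). So x ≡ 7 + 57·30 = 1717 (mod 1824).
  Combine with x ≡ 16 (mod 31): write x = 1717 + 1824·t and require 1717 + 1824·t ≡ 16 (mod 31), i.e. 1824·t ≡ 16 − 1717 ≡ 4 (mod 31). Since 1824^(−1) ≡ 6 (mod 31) (1824 ≡ 26 (mod 31)), t ≡ 6·4 ≡ 24 (mod 31). So x ≡ 1717 + 1824·24 = 45493 (mod 56544).
Unique solution in [0, 56544): x = 45493.

Final answer: x ≡ 45493 (mod 56544); the representative in [0, 56544) is 45493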